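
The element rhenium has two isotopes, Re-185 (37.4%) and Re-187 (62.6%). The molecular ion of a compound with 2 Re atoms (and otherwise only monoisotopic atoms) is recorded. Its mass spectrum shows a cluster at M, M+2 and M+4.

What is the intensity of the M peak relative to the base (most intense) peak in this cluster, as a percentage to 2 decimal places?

(0.374 + 0.626)^2 gives M 0.1399, M+2 0.4682, M+4 0.3919; the largest is M+2.
P(M+2) = C(2,1) × 0.374^1 × 0.626^1 = 2 × 0.3740 × 0.6260 = 0.468248 (base)
P(M) = C(2,0) × 0.374^2 × 0.626^0 = 1 × 0.139876 × 1.0000 = 0.139876
Relative intensity = 0.139876 / 0.468248 × 100 = 29.87

29.87%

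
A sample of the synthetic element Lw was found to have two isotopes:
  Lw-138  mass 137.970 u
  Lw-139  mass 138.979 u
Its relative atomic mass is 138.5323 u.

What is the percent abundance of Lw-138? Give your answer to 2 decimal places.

Writing the weighted mean with unknown fraction x of Lw-138:
137.970·x + 138.979·(1 − x) = 138.5323
(137.970 − 138.979)·x = 138.5323 − 138.979
x = -0.4467 / -1.009 = 0.44272 → 44.27% Lw-138, 55.73% Lw-139.

44.27%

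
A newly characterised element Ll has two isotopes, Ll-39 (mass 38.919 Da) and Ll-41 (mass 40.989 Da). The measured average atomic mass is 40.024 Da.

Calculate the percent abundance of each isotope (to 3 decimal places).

Let x be the fractional abundance of Ll-39; then Ll-41 has abundance 1 − x.
38.919·x + 40.989·(1 − x) = 40.024
(38.919 − 40.989)·x = 40.024 − 40.989
x = -0.965 / -2.070 = 0.46618 → 46.618% Ll-39, 53.382% Ll-41.

Ll-39: 46.618%, Ll-41: 53.382%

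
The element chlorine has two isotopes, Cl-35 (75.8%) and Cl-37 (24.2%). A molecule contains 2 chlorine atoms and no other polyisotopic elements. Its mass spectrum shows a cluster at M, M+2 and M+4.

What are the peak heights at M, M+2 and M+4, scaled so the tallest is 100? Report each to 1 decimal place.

Each Cl atom is independently Cl-35 (p = 0.758) or Cl-37 (q = 0.242); the cluster is the binomial expansion (p + q)^2.
P(M) = 0.758^2 = 0.574564
P(M+2) = 2 × 0.758^1 × 0.242^1 = 0.366872
P(M+4) = 0.242^2 = 0.058564
The M peak is largest (0.574564); scaling to 100 gives 100.0 : 63.9 : 10.2.

100.0 : 63.9 : 10.2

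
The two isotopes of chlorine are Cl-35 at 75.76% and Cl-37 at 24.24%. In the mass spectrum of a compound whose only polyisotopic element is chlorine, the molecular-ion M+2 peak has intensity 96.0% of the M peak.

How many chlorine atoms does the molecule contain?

3

For n independent Cl atoms, I(M+2)/I(M) = n · (abundance Cl-37) / (abundance Cl-35) = n · 0.2424/0.7576.
n = 0.960 × 0.7576/0.2424 = 3.00 ≈ 3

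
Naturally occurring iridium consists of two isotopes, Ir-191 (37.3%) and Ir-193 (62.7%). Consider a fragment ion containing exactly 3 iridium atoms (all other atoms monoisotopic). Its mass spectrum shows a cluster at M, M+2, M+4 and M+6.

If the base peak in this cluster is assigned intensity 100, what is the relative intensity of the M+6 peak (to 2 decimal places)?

Term probabilities: M 0.0519, M+2 0.2617, M+4 0.4399, M+6 0.2465. Base peak = M+4.
P(M+4) = C(3,2) × 0.373^1 × 0.627^2 = 3 × 0.3730 × 0.393129 = 0.439911 (base)
P(M+6) = C(3,3) × 0.373^0 × 0.627^3 = 1 × 1.0000 × 0.24649188 = 0.246492
Relative intensity = 0.246492 / 0.439911 × 100 = 56.03

56.03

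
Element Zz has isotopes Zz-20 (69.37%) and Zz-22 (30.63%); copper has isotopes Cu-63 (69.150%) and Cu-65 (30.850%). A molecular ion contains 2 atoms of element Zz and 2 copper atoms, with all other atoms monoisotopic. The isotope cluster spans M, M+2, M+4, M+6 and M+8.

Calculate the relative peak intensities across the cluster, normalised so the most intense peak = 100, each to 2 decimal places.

56.33 : 100.00 : 66.58 : 19.70 : 2.19

Element Zz pattern (n=2): 0.48121969 : 0.42496062 : 0.09381969
Copper pattern (n=2): 0.47817225 : 0.4266555 : 0.09517225
Convolve the two distributions (both contribute in 2-u steps):
  M: 0.48121969×0.47817225 = 0.230106
  M+2: 0.48121969×0.4266555 + 0.42496062×0.47817225 = 0.408519
  M+4: 0.48121969×0.09517225 + 0.42496062×0.4266555 + 0.09381969×0.47817225 = 0.271973
  M+6: 0.42496062×0.09517225 + 0.09381969×0.4266555 = 0.080473
  M+8: 0.09381969×0.09517225 = 0.008929
Scale to base peak (0.408519) = 100: 56.33 : 100.00 : 66.58 : 19.70 : 2.19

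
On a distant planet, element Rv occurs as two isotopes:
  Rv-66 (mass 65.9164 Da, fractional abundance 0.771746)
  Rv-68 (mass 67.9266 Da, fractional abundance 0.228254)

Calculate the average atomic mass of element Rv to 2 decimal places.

66.38 Da

Average mass = Σ (abundance × isotope mass) = 0.771746 × 65.9164 + 0.228254 × 67.9266
= 50.87072 + 15.50452 = 66.37524 Da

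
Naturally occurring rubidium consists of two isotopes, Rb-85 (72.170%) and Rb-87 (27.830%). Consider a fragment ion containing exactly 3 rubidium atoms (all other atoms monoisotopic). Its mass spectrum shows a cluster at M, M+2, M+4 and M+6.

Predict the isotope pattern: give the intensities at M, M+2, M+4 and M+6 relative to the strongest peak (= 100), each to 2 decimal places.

The 3 Rb atoms are independent, so intensities follow the terms of (0.72170 + 0.27830)^3.
P(M) = 0.72170^3 = 0.375898
P(M+2) = 3 × 0.72170^2 × 0.27830^1 = 0.434858
P(M+4) = 3 × 0.72170^1 × 0.27830^2 = 0.167689
P(M+6) = 0.27830^3 = 0.021555
The M+2 peak is largest (0.434858); scaling to 100 gives 86.44 : 100.00 : 38.56 : 4.96.

86.44 : 100.00 : 38.56 : 4.96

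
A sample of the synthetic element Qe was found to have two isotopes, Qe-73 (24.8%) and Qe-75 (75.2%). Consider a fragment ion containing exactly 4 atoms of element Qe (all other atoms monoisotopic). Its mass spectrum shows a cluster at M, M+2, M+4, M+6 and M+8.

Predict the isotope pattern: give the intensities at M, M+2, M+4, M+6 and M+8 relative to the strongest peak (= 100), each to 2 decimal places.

0.90 : 10.88 : 49.47 : 100.00 : 75.81

Expanding (0.248 + 0.752)^4:
P(M) = 0.248^4 = 0.003783
P(M+2) = 4 × 0.248^3 × 0.752^1 = 0.045881
P(M+4) = 6 × 0.248^2 × 0.752^2 = 0.208685
P(M+6) = 4 × 0.248^1 × 0.752^3 = 0.421857
P(M+8) = 0.752^4 = 0.319795
The M+6 peak is largest (0.421857); scaling to 100 gives 0.90 : 10.88 : 49.47 : 100.00 : 75.81.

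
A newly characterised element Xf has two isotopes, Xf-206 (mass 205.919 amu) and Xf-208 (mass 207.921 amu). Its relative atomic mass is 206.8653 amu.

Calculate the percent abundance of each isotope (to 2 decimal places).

Xf-206: 52.73%, Xf-208: 47.27%

Let x be the fractional abundance of Xf-206; then Xf-208 has abundance 1 − x.
205.919·x + 207.921·(1 − x) = 206.8653
(205.919 − 207.921)·x = 206.8653 − 207.921
x = -1.0557 / -2.002 = 0.52732 → 52.73% Xf-206, 47.27% Xf-208.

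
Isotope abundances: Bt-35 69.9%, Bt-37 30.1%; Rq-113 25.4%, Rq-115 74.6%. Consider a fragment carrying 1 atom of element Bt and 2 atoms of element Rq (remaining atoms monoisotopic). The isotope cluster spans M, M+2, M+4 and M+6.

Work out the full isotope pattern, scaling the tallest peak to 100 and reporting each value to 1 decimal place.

Element Bt pattern (n=1): 0.6990 : 0.3010
Element Rq pattern (n=2): 0.064516 : 0.378968 : 0.556516
Convolve the two distributions (both contribute in 2-u steps):
  M: 0.6990×0.064516 = 0.045097
  M+2: 0.6990×0.378968 + 0.3010×0.064516 = 0.284318
  M+4: 0.6990×0.556516 + 0.3010×0.378968 = 0.503074
  M+6: 0.3010×0.556516 = 0.167511
Scale to base peak (0.503074) = 100: 9.0 : 56.5 : 100.0 : 33.3

9.0 : 56.5 : 100.0 : 33.3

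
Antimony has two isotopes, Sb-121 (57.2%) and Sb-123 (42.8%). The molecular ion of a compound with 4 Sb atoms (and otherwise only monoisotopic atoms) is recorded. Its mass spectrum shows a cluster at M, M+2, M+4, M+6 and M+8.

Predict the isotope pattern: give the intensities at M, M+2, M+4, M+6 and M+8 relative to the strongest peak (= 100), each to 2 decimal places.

The 4 Sb atoms are independent, so intensities follow the terms of (0.572 + 0.428)^4.
P(M) = 0.572^4 = 0.107049
P(M+2) = 4 × 0.572^3 × 0.428^1 = 0.320400
P(M+4) = 6 × 0.572^2 × 0.428^2 = 0.359609
P(M+6) = 4 × 0.572^1 × 0.428^3 = 0.179385
P(M+8) = 0.428^4 = 0.033556
The M+4 peak is largest (0.359609); scaling to 100 gives 29.77 : 89.10 : 100.00 : 49.88 : 9.33.

29.77 : 89.10 : 100.00 : 49.88 : 9.33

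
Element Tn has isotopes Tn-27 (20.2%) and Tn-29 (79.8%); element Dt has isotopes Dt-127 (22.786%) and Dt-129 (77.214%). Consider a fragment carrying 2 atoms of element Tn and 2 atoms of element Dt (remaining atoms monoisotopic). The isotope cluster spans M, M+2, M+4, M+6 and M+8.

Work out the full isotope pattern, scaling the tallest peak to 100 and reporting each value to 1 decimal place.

Element Tn pattern (n=2): 0.040804 : 0.322392 : 0.636804
Element Dt pattern (n=2): 0.05192018 : 0.35187964 : 0.59620018
Convolve the two distributions (both contribute in 2-u steps):
  M: 0.040804×0.05192018 = 0.002119
  M+2: 0.040804×0.35187964 + 0.322392×0.05192018 = 0.031097
  M+4: 0.040804×0.59620018 + 0.322392×0.35187964 + 0.636804×0.05192018 = 0.170834
  M+6: 0.322392×0.59620018 + 0.636804×0.35187964 = 0.416289
  M+8: 0.636804×0.59620018 = 0.379663
Scale to base peak (0.416289) = 100: 0.5 : 7.5 : 41.0 : 100.0 : 91.2

0.5 : 7.5 : 41.0 : 100.0 : 91.2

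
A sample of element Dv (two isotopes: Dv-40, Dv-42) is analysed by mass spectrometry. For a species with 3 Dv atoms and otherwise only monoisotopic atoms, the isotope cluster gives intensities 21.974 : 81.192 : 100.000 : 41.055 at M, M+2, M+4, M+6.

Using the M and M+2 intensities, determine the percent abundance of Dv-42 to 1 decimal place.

If p is the fraction of Dv that is Dv-40, then I(M+2)/I(M) = [C(3,1)·p^2·(1−p)] / p^3 = 3·(1−p)/p = 81.192/21.974 = 3.6949
(1−p)/p = 3.6949/3 = 1.2316  ⇒  p = 1/(1 + 1.2316) = 0.4481
Dv-40: 44.8%, Dv-42: 55.2%.

55.2%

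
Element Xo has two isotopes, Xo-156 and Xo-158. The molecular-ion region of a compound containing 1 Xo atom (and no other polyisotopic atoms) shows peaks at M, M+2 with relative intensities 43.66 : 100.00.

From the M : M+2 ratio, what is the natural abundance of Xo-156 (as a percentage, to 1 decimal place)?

Write p for the Xo-156 fraction. I(M+2)/I(M) = [C(1,1)·p^0·(1−p)] / p^1 = 1·(1−p)/p = 100.00/43.66 = 2.2904
(1−p)/p = 2.2904/1 = 2.2904  ⇒  p = 1/(1 + 2.2904) = 0.3039
Xo-156: 30.4%, Xo-158: 69.6%.

30.4%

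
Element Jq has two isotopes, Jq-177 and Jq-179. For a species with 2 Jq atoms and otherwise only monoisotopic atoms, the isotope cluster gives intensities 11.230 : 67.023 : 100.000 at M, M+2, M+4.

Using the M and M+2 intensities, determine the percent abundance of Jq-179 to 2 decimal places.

74.90%

If p is the fraction of Jq that is Jq-177, then I(M+2)/I(M) = [C(2,1)·p^1·(1−p)] / p^2 = 2·(1−p)/p = 67.023/11.230 = 5.9682
(1−p)/p = 5.9682/2 = 2.9841  ⇒  p = 1/(1 + 2.9841) = 0.2510
Jq-177: 25.10%, Jq-179: 74.90%.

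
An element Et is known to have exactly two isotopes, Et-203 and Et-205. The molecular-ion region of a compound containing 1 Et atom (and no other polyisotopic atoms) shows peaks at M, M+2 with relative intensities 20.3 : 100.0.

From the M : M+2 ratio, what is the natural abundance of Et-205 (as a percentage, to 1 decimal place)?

If p is the fraction of Et that is Et-203, then I(M+2)/I(M) = [C(1,1)·p^0·(1−p)] / p^1 = 1·(1−p)/p = 100.0/20.3 = 4.9261
(1−p)/p = 4.9261/1 = 4.9261  ⇒  p = 1/(1 + 4.9261) = 0.1687
Et-203: 16.9%, Et-205: 83.1%.

83.1%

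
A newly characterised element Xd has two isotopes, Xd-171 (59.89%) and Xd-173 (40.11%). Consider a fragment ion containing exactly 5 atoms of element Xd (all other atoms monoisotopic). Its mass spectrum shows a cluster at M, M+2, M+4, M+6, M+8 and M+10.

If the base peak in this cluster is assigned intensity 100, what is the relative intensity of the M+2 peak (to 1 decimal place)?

74.7

Binomial terms of (0.5989 + 0.4011)^5: M 0.0770, M+2 0.2580, M+4 0.3456, M+6 0.2315, M+8 0.0775, M+10 0.0104 → M+4 is the base peak.
P(M+4) = C(5,2) × 0.5989^3 × 0.4011^2 = 10 × 0.21481418 × 0.16088121 = 0.345596 (base)
P(M+2) = C(5,1) × 0.5989^4 × 0.4011^1 = 5 × 0.12865221 × 0.4011 = 0.258012
Relative intensity = 0.258012 / 0.345596 × 100 = 74.7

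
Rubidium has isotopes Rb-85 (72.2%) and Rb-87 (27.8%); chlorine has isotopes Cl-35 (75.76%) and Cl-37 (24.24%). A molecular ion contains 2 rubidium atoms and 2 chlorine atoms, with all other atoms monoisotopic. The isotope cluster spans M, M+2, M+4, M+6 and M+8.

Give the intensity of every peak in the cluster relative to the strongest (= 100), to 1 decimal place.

Rubidium pattern (n=2): 0.521284 : 0.401432 : 0.077284
Chlorine pattern (n=2): 0.57395776 : 0.36728448 : 0.05875776
Convolve the two distributions (both contribute in 2-u steps):
  M: 0.521284×0.57395776 = 0.299195
  M+2: 0.521284×0.36728448 + 0.401432×0.57395776 = 0.421865
  M+4: 0.521284×0.05875776 + 0.401432×0.36728448 + 0.077284×0.57395776 = 0.222427
  M+6: 0.401432×0.05875776 + 0.077284×0.36728448 = 0.051972
  M+8: 0.077284×0.05875776 = 0.004541
Scale to base peak (0.421865) = 100: 70.9 : 100.0 : 52.7 : 12.3 : 1.1

70.9 : 100.0 : 52.7 : 12.3 : 1.1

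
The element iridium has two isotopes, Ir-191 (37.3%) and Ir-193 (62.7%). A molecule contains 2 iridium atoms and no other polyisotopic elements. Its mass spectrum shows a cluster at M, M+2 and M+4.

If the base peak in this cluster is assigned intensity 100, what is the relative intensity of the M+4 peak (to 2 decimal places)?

84.05

Term probabilities: M 0.1391, M+2 0.4677, M+4 0.3931. Base peak = M+2.
P(M+2) = C(2,1) × 0.373^1 × 0.627^1 = 2 × 0.3730 × 0.6270 = 0.467742 (base)
P(M+4) = C(2,2) × 0.373^0 × 0.627^2 = 1 × 1.0000 × 0.393129 = 0.393129
Relative intensity = 0.393129 / 0.467742 × 100 = 84.05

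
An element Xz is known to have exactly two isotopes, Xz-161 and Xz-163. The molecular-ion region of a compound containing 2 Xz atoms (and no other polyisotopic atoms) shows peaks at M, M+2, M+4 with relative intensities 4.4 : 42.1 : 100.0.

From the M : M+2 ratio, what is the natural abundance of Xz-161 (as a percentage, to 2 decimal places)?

Write p for the Xz-161 fraction. I(M+2)/I(M) = [C(2,1)·p^1·(1−p)] / p^2 = 2·(1−p)/p = 42.1/4.4 = 9.5682
(1−p)/p = 9.5682/2 = 4.7841  ⇒  p = 1/(1 + 4.7841) = 0.1729
Xz-161: 17.29%, Xz-163: 82.71%.

17.29%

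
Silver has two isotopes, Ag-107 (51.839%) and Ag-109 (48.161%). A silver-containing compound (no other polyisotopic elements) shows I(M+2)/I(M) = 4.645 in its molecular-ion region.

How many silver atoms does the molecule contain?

5

For n independent Ag atoms, I(M+2)/I(M) = n · (abundance Ag-109) / (abundance Ag-107) = n · 0.48161/0.51839.
n = 4.645 × 0.51839/0.48161 = 5.00 ≈ 5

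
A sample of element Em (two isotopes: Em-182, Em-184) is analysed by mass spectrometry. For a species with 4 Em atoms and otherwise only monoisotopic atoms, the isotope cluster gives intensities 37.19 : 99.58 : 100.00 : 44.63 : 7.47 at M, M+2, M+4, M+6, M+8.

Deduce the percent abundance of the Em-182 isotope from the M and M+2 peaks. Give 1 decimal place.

59.9%

Let p = fractional abundance of Em-182. I(M+2)/I(M) = [C(4,1)·p^3·(1−p)] / p^4 = 4·(1−p)/p = 99.58/37.19 = 2.6776
(1−p)/p = 2.6776/4 = 0.6694  ⇒  p = 1/(1 + 0.6694) = 0.5990
Em-182: 59.9%, Em-184: 40.1%.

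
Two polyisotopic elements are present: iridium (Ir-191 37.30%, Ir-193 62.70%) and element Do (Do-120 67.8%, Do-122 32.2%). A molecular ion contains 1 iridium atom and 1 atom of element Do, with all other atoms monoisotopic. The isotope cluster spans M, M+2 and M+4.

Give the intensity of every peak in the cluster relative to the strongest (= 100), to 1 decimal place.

46.4 : 100.0 : 37.0

Iridium pattern (n=1): 0.3730 : 0.6270
Element Do pattern (n=1): 0.6780 : 0.3220
Convolve the two distributions (both contribute in 2-u steps):
  M: 0.3730×0.6780 = 0.252894
  M+2: 0.3730×0.3220 + 0.6270×0.6780 = 0.545212
  M+4: 0.6270×0.3220 = 0.201894
Scale to base peak (0.545212) = 100: 46.4 : 100.0 : 37.0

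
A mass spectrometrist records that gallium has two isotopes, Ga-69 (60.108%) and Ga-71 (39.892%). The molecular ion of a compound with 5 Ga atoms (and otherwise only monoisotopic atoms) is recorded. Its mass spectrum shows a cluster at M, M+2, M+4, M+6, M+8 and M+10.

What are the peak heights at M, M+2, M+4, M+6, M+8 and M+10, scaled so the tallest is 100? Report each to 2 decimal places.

22.70 : 75.34 : 100.00 : 66.37 : 22.02 : 2.92

The 5 Ga atoms are independent, so intensities follow the terms of (0.60108 + 0.39892)^5.
P(M) = 0.60108^5 = 0.078462
P(M+2) = 5 × 0.60108^4 × 0.39892^1 = 0.260366
P(M+4) = 10 × 0.60108^3 × 0.39892^2 = 0.345596
P(M+6) = 10 × 0.60108^2 × 0.39892^3 = 0.229362
P(M+8) = 5 × 0.60108^1 × 0.39892^4 = 0.076111
P(M+10) = 0.39892^5 = 0.010103
The M+4 peak is largest (0.345596); scaling to 100 gives 22.70 : 75.34 : 100.00 : 66.37 : 22.02 : 2.92.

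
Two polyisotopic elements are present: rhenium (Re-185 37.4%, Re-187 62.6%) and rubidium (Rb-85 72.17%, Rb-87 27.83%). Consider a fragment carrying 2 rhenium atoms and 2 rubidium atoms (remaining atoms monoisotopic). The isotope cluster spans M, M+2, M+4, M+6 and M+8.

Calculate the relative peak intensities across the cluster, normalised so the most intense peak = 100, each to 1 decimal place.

18.1 : 74.5 : 100.0 : 48.1 : 7.5

Rhenium pattern (n=2): 0.139876 : 0.468248 : 0.391876
Rubidium pattern (n=2): 0.52085089 : 0.40169822 : 0.07745089
Convolve the two distributions (both contribute in 2-u steps):
  M: 0.139876×0.52085089 = 0.072855
  M+2: 0.139876×0.40169822 + 0.468248×0.52085089 = 0.300075
  M+4: 0.139876×0.07745089 + 0.468248×0.40169822 + 0.391876×0.52085089 = 0.403037
  M+6: 0.468248×0.07745089 + 0.391876×0.40169822 = 0.193682
  M+8: 0.391876×0.07745089 = 0.030351
Scale to base peak (0.403037) = 100: 18.1 : 74.5 : 100.0 : 48.1 : 7.5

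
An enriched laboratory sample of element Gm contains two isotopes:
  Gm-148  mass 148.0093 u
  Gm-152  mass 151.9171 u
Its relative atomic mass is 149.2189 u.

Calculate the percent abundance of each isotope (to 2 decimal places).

Gm-148: 69.05%, Gm-152: 30.95%

With x = fraction of Gm-148 (so Gm-152 is 1 − x):
148.0093·x + 151.9171·(1 − x) = 149.2189
(148.0093 − 151.9171)·x = 149.2189 − 151.9171
x = -2.6982 / -3.9078 = 0.69047 → 69.05% Gm-148, 30.95% Gm-152.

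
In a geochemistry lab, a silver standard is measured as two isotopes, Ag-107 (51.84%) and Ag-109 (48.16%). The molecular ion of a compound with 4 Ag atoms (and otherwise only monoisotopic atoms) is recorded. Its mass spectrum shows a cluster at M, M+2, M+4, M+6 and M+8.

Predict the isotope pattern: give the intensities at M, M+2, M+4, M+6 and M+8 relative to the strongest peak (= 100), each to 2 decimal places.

19.31 : 71.76 : 100.00 : 61.93 : 14.38

The 4 Ag atoms are independent, so intensities follow the terms of (0.5184 + 0.4816)^4.
P(M) = 0.5184^4 = 0.072220
P(M+2) = 4 × 0.5184^3 × 0.4816^1 = 0.268375
P(M+4) = 6 × 0.5184^2 × 0.4816^2 = 0.373985
P(M+6) = 4 × 0.5184^1 × 0.4816^3 = 0.231624
P(M+8) = 0.4816^4 = 0.053795
The M+4 peak is largest (0.373985); scaling to 100 gives 19.31 : 71.76 : 100.00 : 61.93 : 14.38.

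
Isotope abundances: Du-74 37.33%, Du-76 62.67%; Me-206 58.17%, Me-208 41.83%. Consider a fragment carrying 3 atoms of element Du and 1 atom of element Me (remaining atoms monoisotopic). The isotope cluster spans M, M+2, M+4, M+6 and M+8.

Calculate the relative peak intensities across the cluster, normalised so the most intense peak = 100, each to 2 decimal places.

8.28 : 47.66 : 100.00 : 89.52 : 28.17

Element Du pattern (n=3): 0.05202043 : 0.26199737 : 0.43984396 : 0.24613824
Element Me pattern (n=1): 0.5817 : 0.4183
Convolve the two distributions (both contribute in 2-u steps):
  M: 0.05202043×0.5817 = 0.030260
  M+2: 0.05202043×0.4183 + 0.26199737×0.5817 = 0.174164
  M+4: 0.26199737×0.4183 + 0.43984396×0.5817 = 0.365451
  M+6: 0.43984396×0.4183 + 0.24613824×0.5817 = 0.327165
  M+8: 0.24613824×0.4183 = 0.102960
Scale to base peak (0.365451) = 100: 8.28 : 47.66 : 100.00 : 89.52 : 28.17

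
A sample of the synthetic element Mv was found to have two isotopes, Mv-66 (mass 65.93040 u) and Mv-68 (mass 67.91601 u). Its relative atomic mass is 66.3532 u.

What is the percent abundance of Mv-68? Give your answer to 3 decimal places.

Let x be the fractional abundance of Mv-66; then Mv-68 has abundance 1 − x.
65.93040·x + 67.91601·(1 − x) = 66.3532
(65.93040 − 67.91601)·x = 66.3532 − 67.91601
x = -1.56281 / -1.98561 = 0.78707 → 78.707% Mv-66, 21.293% Mv-68.

21.293%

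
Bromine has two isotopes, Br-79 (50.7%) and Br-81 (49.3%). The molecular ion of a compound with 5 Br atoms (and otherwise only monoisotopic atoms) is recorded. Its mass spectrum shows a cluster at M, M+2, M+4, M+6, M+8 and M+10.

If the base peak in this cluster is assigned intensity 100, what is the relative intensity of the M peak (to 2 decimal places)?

10.58

Binomial terms of (0.507 + 0.493)^5: M 0.0335, M+2 0.1629, M+4 0.3168, M+6 0.3080, M+8 0.1497, M+10 0.0291 → M+4 is the base peak.
P(M+4) = C(5,2) × 0.507^3 × 0.493^2 = 10 × 0.13032384 × 0.243049 = 0.316751 (base)
P(M) = C(5,0) × 0.507^5 × 0.493^0 = 1 × 0.03349961 × 1.0000 = 0.033500
Relative intensity = 0.033500 / 0.316751 × 100 = 10.58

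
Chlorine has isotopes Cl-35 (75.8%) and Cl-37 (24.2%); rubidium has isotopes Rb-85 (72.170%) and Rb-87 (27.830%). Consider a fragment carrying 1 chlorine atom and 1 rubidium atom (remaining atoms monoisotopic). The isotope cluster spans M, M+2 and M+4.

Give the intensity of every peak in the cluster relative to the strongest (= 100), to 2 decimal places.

Chlorine pattern (n=1): 0.7580 : 0.2420
Rubidium pattern (n=1): 0.7217 : 0.2783
Convolve the two distributions (both contribute in 2-u steps):
  M: 0.7580×0.7217 = 0.547049
  M+2: 0.7580×0.2783 + 0.2420×0.7217 = 0.385603
  M+4: 0.2420×0.2783 = 0.067349
Scale to base peak (0.547049) = 100: 100.00 : 70.49 : 12.31

100.00 : 70.49 : 12.31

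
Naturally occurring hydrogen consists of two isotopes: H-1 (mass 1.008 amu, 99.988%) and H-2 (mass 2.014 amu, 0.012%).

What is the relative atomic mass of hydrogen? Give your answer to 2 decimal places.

1.01 amu

The abundance-weighted mean is 0.99988 × 1.008 + 0.00012 × 2.014
= 1.0079 + 0.0002 = 1.0081 amu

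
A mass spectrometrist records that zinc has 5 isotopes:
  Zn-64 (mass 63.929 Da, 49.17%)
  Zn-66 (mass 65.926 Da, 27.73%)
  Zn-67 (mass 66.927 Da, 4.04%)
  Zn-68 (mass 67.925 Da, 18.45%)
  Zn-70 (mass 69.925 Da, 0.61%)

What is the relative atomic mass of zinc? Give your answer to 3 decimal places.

Average mass = Σ (abundance × isotope mass) = 0.4917 × 63.929 + 0.2773 × 65.926 + 0.0404 × 66.927 + 0.1845 × 67.925 + 0.0061 × 69.925
= 31.4339 + 18.2813 + 2.7039 + 12.5322 + 0.4265 = 65.3778 Da

65.378 Da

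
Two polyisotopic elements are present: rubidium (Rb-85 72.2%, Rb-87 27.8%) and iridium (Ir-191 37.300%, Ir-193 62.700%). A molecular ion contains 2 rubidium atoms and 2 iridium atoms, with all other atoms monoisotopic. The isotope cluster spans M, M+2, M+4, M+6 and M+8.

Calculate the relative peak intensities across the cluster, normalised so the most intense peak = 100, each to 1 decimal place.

18.0 : 74.3 : 100.0 : 48.1 : 7.5

Rubidium pattern (n=2): 0.521284 : 0.401432 : 0.077284
Iridium pattern (n=2): 0.139129 : 0.467742 : 0.393129
Convolve the two distributions (both contribute in 2-u steps):
  M: 0.521284×0.139129 = 0.072526
  M+2: 0.521284×0.467742 + 0.401432×0.139129 = 0.299677
  M+4: 0.521284×0.393129 + 0.401432×0.467742 + 0.077284×0.139129 = 0.403451
  M+6: 0.401432×0.393129 + 0.077284×0.467742 = 0.193964
  M+8: 0.077284×0.393129 = 0.030383
Scale to base peak (0.403451) = 100: 18.0 : 74.3 : 100.0 : 48.1 : 7.5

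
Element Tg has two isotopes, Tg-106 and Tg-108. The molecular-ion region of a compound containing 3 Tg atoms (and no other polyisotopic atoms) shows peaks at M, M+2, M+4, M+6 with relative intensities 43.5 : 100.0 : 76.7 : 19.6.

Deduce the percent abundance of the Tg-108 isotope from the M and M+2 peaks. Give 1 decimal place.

43.4%

Write p for the Tg-106 fraction. I(M+2)/I(M) = [C(3,1)·p^2·(1−p)] / p^3 = 3·(1−p)/p = 100.0/43.5 = 2.2989
(1−p)/p = 2.2989/3 = 0.7663  ⇒  p = 1/(1 + 0.7663) = 0.5662
Tg-106: 56.6%, Tg-108: 43.4%.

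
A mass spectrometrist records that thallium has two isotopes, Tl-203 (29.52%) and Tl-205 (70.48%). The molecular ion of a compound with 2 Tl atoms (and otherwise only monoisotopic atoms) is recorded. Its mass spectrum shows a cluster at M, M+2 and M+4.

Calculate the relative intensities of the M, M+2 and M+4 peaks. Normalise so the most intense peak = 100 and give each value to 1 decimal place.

17.5 : 83.8 : 100.0

The 2 Tl atoms are independent, so intensities follow the terms of (0.2952 + 0.7048)^2.
P(M) = 0.2952^2 = 0.087143
P(M+2) = 2 × 0.2952^1 × 0.7048^1 = 0.416114
P(M+4) = 0.7048^2 = 0.496743
The M+4 peak is largest (0.496743); scaling to 100 gives 17.5 : 83.8 : 100.0.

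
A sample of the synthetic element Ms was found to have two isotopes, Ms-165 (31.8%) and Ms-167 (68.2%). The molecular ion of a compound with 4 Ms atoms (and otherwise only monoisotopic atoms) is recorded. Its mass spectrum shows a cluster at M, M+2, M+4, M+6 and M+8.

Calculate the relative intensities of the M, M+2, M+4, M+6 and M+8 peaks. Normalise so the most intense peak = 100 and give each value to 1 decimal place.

2.5 : 21.7 : 69.9 : 100.0 : 53.6

Expanding (0.318 + 0.682)^4:
P(M) = 0.318^4 = 0.010226
P(M+2) = 4 × 0.318^3 × 0.682^1 = 0.087725
P(M+4) = 6 × 0.318^2 × 0.682^2 = 0.282211
P(M+6) = 4 × 0.318^1 × 0.682^3 = 0.403497
P(M+8) = 0.682^4 = 0.216340
The M+6 peak is largest (0.403497); scaling to 100 gives 2.5 : 21.7 : 69.9 : 100.0 : 53.6.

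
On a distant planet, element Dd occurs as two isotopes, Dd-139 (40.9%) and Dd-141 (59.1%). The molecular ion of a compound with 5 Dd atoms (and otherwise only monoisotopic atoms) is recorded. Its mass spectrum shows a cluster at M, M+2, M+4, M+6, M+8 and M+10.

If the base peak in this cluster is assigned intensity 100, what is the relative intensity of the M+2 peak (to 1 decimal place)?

Term probabilities: M 0.0114, M+2 0.0827, M+4 0.2390, M+6 0.3453, M+8 0.2495, M+10 0.0721. Base peak = M+6.
P(M+6) = C(5,3) × 0.409^2 × 0.591^3 = 10 × 0.167281 × 0.20642507 = 0.345310 (base)
P(M+2) = C(5,1) × 0.409^4 × 0.591^1 = 5 × 0.02798293 × 0.5910 = 0.082690
Relative intensity = 0.082690 / 0.345310 × 100 = 23.9

23.9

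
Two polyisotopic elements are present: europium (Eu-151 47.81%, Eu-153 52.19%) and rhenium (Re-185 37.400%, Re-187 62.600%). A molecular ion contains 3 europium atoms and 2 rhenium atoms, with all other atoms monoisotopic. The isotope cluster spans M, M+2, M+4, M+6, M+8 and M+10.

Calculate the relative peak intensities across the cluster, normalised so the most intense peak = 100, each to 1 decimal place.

Europium pattern (n=3): 0.10928391 : 0.3578871 : 0.39067407 : 0.14215492
Rhenium pattern (n=2): 0.139876 : 0.468248 : 0.391876
Convolve the two distributions (both contribute in 2-u steps):
  M: 0.10928391×0.139876 = 0.015286
  M+2: 0.10928391×0.468248 + 0.3578871×0.139876 = 0.101232
  M+4: 0.10928391×0.391876 + 0.3578871×0.468248 + 0.39067407×0.139876 = 0.265052
  M+6: 0.3578871×0.391876 + 0.39067407×0.468248 + 0.14215492×0.139876 = 0.343064
  M+8: 0.39067407×0.391876 + 0.14215492×0.468248 = 0.219660
  M+10: 0.14215492×0.391876 = 0.055707
Scale to base peak (0.343064) = 100: 4.5 : 29.5 : 77.3 : 100.0 : 64.0 : 16.2

4.5 : 29.5 : 77.3 : 100.0 : 64.0 : 16.2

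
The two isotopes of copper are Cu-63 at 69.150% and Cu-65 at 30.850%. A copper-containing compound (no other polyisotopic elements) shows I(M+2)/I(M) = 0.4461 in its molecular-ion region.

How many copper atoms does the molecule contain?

The M+2/M ratio from n Cu atoms is n · q/p = n · 0.30850/0.69150.
n = 0.4461 × 0.69150/0.30850 = 1.00 ≈ 1

1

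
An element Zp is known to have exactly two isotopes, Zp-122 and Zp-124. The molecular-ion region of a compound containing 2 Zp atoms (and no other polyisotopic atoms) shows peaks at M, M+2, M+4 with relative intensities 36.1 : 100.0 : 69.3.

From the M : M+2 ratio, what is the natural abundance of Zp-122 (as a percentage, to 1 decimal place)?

Write p for the Zp-122 fraction. I(M+2)/I(M) = [C(2,1)·p^1·(1−p)] / p^2 = 2·(1−p)/p = 100.0/36.1 = 2.7701
(1−p)/p = 2.7701/2 = 1.3850  ⇒  p = 1/(1 + 1.3850) = 0.4193
Zp-122: 41.9%, Zp-124: 58.1%.

41.9%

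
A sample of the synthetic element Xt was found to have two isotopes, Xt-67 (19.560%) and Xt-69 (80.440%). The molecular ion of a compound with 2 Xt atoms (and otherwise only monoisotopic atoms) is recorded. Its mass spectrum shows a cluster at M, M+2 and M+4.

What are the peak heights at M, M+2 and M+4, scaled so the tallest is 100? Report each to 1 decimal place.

5.9 : 48.6 : 100.0

Each Xt atom is independently Xt-67 (p = 0.19560) or Xt-69 (q = 0.80440); the cluster is the binomial expansion (p + q)^2.
P(M) = 0.19560^2 = 0.038259
P(M+2) = 2 × 0.19560^1 × 0.80440^1 = 0.314681
P(M+4) = 0.80440^2 = 0.647059
The M+4 peak is largest (0.647059); scaling to 100 gives 5.9 : 48.6 : 100.0.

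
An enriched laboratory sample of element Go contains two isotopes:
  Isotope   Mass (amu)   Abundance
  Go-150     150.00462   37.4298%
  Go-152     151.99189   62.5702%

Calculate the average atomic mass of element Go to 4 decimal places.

Weight each isotope mass by its fractional abundance: 0.374298 × 150.00462 + 0.625702 × 151.99189
= 56.146429 + 95.101630 = 151.248059 amu

151.2481 amu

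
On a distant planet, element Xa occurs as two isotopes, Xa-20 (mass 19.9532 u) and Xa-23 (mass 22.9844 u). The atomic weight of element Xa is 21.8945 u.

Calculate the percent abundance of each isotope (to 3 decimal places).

Writing the weighted mean with unknown fraction x of Xa-20:
19.9532·x + 22.9844·(1 − x) = 21.8945
(19.9532 − 22.9844)·x = 21.8945 − 22.9844
x = -1.0899 / -3.0312 = 0.35956 → 35.956% Xa-20, 64.044% Xa-23.

Xa-20: 35.956%, Xa-23: 64.044%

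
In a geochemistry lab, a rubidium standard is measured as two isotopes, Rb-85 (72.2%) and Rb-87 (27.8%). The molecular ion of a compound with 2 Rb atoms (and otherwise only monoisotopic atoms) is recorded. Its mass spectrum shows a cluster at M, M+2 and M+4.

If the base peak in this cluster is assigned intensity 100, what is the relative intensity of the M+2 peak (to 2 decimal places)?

77.01

(0.722 + 0.278)^2 gives M 0.5213, M+2 0.4014, M+4 0.0773; the largest is M.
P(M) = C(2,0) × 0.722^2 × 0.278^0 = 1 × 0.521284 × 1.0000 = 0.521284 (base)
P(M+2) = C(2,1) × 0.722^1 × 0.278^1 = 2 × 0.7220 × 0.2780 = 0.401432
Relative intensity = 0.401432 / 0.521284 × 100 = 77.01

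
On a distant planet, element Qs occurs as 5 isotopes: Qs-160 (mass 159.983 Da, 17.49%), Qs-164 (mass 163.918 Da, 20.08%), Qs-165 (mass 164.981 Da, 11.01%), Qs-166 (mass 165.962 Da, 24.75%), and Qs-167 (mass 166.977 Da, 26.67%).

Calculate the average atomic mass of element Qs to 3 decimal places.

164.669 Da

Average mass = Σ (abundance × isotope mass) = 0.1749 × 159.983 + 0.2008 × 163.918 + 0.1101 × 164.981 + 0.2475 × 165.962 + 0.2667 × 166.977
= 27.9810 + 32.9147 + 18.1644 + 41.0756 + 44.5328 = 164.6685 Da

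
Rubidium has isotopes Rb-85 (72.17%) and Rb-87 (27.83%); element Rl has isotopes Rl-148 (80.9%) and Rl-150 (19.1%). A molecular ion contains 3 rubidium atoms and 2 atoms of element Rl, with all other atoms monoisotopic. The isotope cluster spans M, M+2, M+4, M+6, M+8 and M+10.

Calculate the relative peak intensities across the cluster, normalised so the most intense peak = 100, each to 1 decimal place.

Rubidium pattern (n=3): 0.37589809 : 0.43485841 : 0.16768892 : 0.02155458
Element Rl pattern (n=2): 0.654481 : 0.309038 : 0.036481
Convolve the two distributions (both contribute in 2-u steps):
  M: 0.37589809×0.654481 = 0.246018
  M+2: 0.37589809×0.309038 + 0.43485841×0.654481 = 0.400773
  M+4: 0.37589809×0.036481 + 0.43485841×0.309038 + 0.16768892×0.654481 = 0.257850
  M+6: 0.43485841×0.036481 + 0.16768892×0.309038 + 0.02155458×0.654481 = 0.081793
  M+8: 0.16768892×0.036481 + 0.02155458×0.309038 = 0.012779
  M+10: 0.02155458×0.036481 = 0.000786
Scale to base peak (0.400773) = 100: 61.4 : 100.0 : 64.3 : 20.4 : 3.2 : 0.2

61.4 : 100.0 : 64.3 : 20.4 : 3.2 : 0.2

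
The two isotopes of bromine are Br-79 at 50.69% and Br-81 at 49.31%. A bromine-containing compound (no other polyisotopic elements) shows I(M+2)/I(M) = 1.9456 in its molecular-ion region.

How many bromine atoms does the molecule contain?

The M+2/M ratio from n Br atoms is n · q/p = n · 0.4931/0.5069.
n = 1.9456 × 0.5069/0.4931 = 2.00 ≈ 2

2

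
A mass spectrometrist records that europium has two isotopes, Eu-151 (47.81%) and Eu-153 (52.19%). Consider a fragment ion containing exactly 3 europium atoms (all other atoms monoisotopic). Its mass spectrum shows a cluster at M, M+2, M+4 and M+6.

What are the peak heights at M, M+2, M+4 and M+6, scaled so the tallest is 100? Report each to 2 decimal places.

27.97 : 91.61 : 100.00 : 36.39

Expanding (0.4781 + 0.5219)^3:
P(M) = 0.4781^3 = 0.109284
P(M+2) = 3 × 0.4781^2 × 0.5219^1 = 0.357887
P(M+4) = 3 × 0.4781^1 × 0.5219^2 = 0.390674
P(M+6) = 0.5219^3 = 0.142155
The M+4 peak is largest (0.390674); scaling to 100 gives 27.97 : 91.61 : 100.00 : 36.39.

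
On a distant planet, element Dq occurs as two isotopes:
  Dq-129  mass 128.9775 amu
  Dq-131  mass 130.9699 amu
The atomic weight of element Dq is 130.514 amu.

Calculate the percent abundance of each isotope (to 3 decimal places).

Let x be the fractional abundance of Dq-129; then Dq-131 has abundance 1 − x.
128.9775·x + 130.9699·(1 − x) = 130.514
(128.9775 − 130.9699)·x = 130.514 − 130.9699
x = -0.4559 / -1.9924 = 0.22882 → 22.882% Dq-129, 77.118% Dq-131.

Dq-129: 22.882%, Dq-131: 77.118%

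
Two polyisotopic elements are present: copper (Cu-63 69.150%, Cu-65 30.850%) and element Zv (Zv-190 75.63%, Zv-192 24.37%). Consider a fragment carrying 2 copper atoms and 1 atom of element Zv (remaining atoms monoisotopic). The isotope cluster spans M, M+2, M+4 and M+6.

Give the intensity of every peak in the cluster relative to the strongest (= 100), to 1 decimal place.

82.3 : 100.0 : 40.1 : 5.3

Copper pattern (n=2): 0.47817225 : 0.4266555 : 0.09517225
Element Zv pattern (n=1): 0.7563 : 0.2437
Convolve the two distributions (both contribute in 2-u steps):
  M: 0.47817225×0.7563 = 0.361642
  M+2: 0.47817225×0.2437 + 0.4266555×0.7563 = 0.439210
  M+4: 0.4266555×0.2437 + 0.09517225×0.7563 = 0.175955
  M+6: 0.09517225×0.2437 = 0.023193
Scale to base peak (0.439210) = 100: 82.3 : 100.0 : 40.1 : 5.3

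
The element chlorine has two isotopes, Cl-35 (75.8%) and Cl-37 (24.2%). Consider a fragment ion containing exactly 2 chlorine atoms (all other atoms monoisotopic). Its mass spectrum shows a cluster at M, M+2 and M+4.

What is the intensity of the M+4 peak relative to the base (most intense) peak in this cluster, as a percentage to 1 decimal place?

10.2%

(0.758 + 0.242)^2 gives M 0.5746, M+2 0.3669, M+4 0.0586; the largest is M.
P(M) = C(2,0) × 0.758^2 × 0.242^0 = 1 × 0.574564 × 1.0000 = 0.574564 (base)
P(M+4) = C(2,2) × 0.758^0 × 0.242^2 = 1 × 1.0000 × 0.058564 = 0.058564
Relative intensity = 0.058564 / 0.574564 × 100 = 10.2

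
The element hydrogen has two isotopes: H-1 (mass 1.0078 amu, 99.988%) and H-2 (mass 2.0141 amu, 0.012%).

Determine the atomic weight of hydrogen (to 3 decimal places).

Weight each isotope mass by its fractional abundance: 0.99988 × 1.0078 + 0.00012 × 2.0141
= 1.00768 + 0.00024 = 1.00792 amu

1.008 amu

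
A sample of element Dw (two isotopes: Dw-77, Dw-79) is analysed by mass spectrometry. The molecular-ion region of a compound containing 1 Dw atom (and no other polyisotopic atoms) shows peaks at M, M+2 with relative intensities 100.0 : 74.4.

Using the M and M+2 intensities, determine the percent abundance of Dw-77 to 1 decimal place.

Write p for the Dw-77 fraction. I(M+2)/I(M) = [C(1,1)·p^0·(1−p)] / p^1 = 1·(1−p)/p = 74.4/100.0 = 0.7440
(1−p)/p = 0.7440/1 = 0.7440  ⇒  p = 1/(1 + 0.7440) = 0.5734
Dw-77: 57.3%, Dw-79: 42.7%.

57.3%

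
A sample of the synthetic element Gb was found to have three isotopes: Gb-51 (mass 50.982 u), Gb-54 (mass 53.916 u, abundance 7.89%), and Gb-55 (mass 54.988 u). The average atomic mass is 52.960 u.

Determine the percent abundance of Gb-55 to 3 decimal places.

The remaining 92.11% is split between Gb-51 (fraction x) and Gb-55 (fraction 0.9211 − x).
Substituting: 50.982x + 54.988(0.9211 − x) = 48.7060276
(50.982 − 54.988)x = -1.9434192  ⇒  x = 0.48513, y = 0.43597
Gb-51: 48.513%, Gb-55: 43.597%.

43.597%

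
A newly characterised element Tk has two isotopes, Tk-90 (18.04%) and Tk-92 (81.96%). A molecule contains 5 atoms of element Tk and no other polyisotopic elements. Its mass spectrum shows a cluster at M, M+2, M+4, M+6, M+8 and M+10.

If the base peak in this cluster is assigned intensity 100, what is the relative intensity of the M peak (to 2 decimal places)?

Term probabilities: M 0.0002, M+2 0.0043, M+4 0.0394, M+6 0.1792, M+8 0.4070, M+10 0.3698. Base peak = M+8.
P(M+8) = C(5,4) × 0.1804^1 × 0.8196^4 = 5 × 0.1804 × 0.45124022 = 0.407019 (base)
P(M) = C(5,0) × 0.1804^5 × 0.8196^0 = 1 × 0.00019107 × 1.0000 = 0.000191
Relative intensity = 0.000191 / 0.407019 × 100 = 0.05

0.05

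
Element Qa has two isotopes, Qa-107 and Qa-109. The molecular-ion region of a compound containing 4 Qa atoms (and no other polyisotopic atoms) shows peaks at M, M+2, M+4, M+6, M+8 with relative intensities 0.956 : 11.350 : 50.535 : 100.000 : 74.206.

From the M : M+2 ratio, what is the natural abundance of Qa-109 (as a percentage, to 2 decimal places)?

74.80%

Let p = fractional abundance of Qa-107. I(M+2)/I(M) = [C(4,1)·p^3·(1−p)] / p^4 = 4·(1−p)/p = 11.350/0.956 = 11.8724
(1−p)/p = 11.8724/4 = 2.9681  ⇒  p = 1/(1 + 2.9681) = 0.2520
Qa-107: 25.20%, Qa-109: 74.80%.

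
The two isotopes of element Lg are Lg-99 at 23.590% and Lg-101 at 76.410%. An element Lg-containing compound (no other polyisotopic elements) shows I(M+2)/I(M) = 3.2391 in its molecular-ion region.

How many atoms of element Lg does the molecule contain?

For n independent Lg atoms, I(M+2)/I(M) = n · (abundance Lg-101) / (abundance Lg-99) = n · 0.76410/0.23590.
n = 3.2391 × 0.23590/0.76410 = 1.00 ≈ 1

1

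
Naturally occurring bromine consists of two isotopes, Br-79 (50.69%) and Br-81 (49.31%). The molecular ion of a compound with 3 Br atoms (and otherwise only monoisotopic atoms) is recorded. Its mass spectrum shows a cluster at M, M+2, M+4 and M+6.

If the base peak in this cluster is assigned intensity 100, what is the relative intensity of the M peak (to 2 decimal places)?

34.27

Binomial terms of (0.5069 + 0.4931)^3: M 0.1302, M+2 0.3801, M+4 0.3698, M+6 0.1199 → M+2 is the base peak.
P(M+2) = C(3,1) × 0.5069^2 × 0.4931^1 = 3 × 0.25694761 × 0.4931 = 0.380103 (base)
P(M) = C(3,0) × 0.5069^3 × 0.4931^0 = 1 × 0.13024674 × 1.0000 = 0.130247
Relative intensity = 0.130247 / 0.380103 × 100 = 34.27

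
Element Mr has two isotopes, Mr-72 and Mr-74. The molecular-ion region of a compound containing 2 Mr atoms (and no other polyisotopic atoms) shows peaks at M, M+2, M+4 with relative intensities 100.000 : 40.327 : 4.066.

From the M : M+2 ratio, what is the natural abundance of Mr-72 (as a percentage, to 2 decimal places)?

83.22%

If p is the fraction of Mr that is Mr-72, then I(M+2)/I(M) = [C(2,1)·p^1·(1−p)] / p^2 = 2·(1−p)/p = 40.327/100.000 = 0.4033
(1−p)/p = 0.4033/2 = 0.2016  ⇒  p = 1/(1 + 0.2016) = 0.8322
Mr-72: 83.22%, Mr-74: 16.78%.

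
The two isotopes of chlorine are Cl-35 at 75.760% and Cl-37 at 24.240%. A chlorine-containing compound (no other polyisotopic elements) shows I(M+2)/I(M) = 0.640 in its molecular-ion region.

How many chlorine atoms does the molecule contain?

2

For n independent Cl atoms, I(M+2)/I(M) = n · (abundance Cl-37) / (abundance Cl-35) = n · 0.24240/0.75760.
n = 0.640 × 0.75760/0.24240 = 2.00 ≈ 2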